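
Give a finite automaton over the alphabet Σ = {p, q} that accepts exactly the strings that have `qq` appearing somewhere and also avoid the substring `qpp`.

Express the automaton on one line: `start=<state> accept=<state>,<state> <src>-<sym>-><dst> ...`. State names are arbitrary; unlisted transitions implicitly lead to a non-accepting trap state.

start=A accept=D,F A-p->A A-q->B B-p->C B-q->D C-p->E C-q->B D-p->F D-q->D E-p->E E-q->E F-p->E F-q->D

Handle the two conditions separately and then intersect. One (3 states) tracks whether and how much of `qq` has been seen; the other (4 states) tracks partial matches of the forbidden pattern `qpp`. Each combined state is a pair, one component from each; accept when both components accept. After merging equivalent states the machine shrinks.
With 6 states:
       p  q 
>  A   A  B 
   B   C  D 
   C   E  B 
 * D   F  D 
   E   E  E 
 * F   E  D 
(> = start, * = accepting)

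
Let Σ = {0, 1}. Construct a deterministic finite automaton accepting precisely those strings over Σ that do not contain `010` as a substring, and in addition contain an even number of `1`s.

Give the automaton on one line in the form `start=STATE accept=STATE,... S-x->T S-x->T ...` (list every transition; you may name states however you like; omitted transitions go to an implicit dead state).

Handle the two conditions separately and then intersect. One (4 states) tracks partial matches of the forbidden pattern `010`; the other (2 states) tracks the count of `1`s modulo 2. Each combined state is a pair, one component from each; accept when both components accept. After merging equivalent states the machine shrinks.
With 7 states:
        0   1  
>* s0   s1  s2 
 * s1   s1  s3 
   s2   s4  s0 
   s3   s5  s0 
   s4   s4  s6 
   s5   s5  s5 
 * s6   s5  s2 
(> = start, * = accepting)

start=s0 accept=s0,s1,s6 s0-0->s1 s0-1->s2 s1-0->s1 s1-1->s3 s2-0->s4 s2-1->s0 s3-0->s5 s3-1->s0 s4-0->s4 s4-1->s6 s5-0->s5 s5-1->s5 s6-0->s5 s6-1->s2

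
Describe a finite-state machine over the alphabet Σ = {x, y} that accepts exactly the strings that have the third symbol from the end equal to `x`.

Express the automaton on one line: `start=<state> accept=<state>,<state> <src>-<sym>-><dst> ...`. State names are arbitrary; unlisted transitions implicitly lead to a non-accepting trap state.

Because acceptance depends on a position counted from the end, the machine has to buffer the most recent 3 symbols. Make each state the string of the last up-to-3 symbols read; on input `x` shift the window left and append `x`. Accept when the buffered window has length 3 and begins with `x`.
15 states suffice.
          x    y  
>  q0     q1   q2 
   q1     q3   q4 
   q2     q5   q6 
   q3     q7   q8 
   q4     q9  q10 
   q5    q11  q12 
   q6    q13  q14 
 * q7     q7   q8 
 * q8     q9  q10 
 * q9    q11  q12 
 * q10   q13  q14 
   q11    q7   q8 
   q12    q9  q10 
   q13   q11  q12 
   q14   q13  q14 
(> = start, * = accepting)

start=q0 accept=q7,q8,q9,q10 q0-x->q1 q0-y->q2 q1-x->q3 q1-y->q4 q2-x->q5 q2-y->q6 q3-x->q7 q3-y->q8 q4-x->q9 q4-y->q10 q5-x->q11 q5-y->q12 q6-x->q13 q6-y->q14 q7-x->q7 q7-y->q8 q8-x->q9 q8-y->q10 q9-x->q11 q9-y->q12 q10-x->q13 q10-y->q14 q11-x->q7 q11-y->q8 q12-x->q9 q12-y->q10 q13-x->q11 q13-y->q12 q14-x->q13 q14-y->q14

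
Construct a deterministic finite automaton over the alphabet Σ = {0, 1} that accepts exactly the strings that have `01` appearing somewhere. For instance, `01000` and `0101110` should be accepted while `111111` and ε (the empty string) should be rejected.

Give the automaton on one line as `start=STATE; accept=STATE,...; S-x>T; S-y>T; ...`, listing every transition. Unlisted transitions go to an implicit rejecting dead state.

Track how much of `01` has been matched so far: state A is no progress, C is the absorbing accept state reached once `01` has occurred. Intermediate states record partial matches; on a mismatch, fall back to the longest reusable overlap.
A 3-state machine:
       0  1 
>  A   B  A 
   B   B  C 
 * C   C  C 
(> = start, * = accepting)

start=A; accept=C; A-0>B; A-1>A; B-0>B; B-1>C; C-0>C; C-1>C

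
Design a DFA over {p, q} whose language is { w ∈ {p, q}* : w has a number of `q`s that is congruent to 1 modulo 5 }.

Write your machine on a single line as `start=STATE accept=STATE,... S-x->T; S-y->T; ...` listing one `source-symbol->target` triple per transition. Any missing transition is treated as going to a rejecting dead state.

The only thing that matters is how many `q`s have appeared, reduced mod 5. Use one state per residue: A for 0, …, E for 4. Reading `q` moves to the next residue; anything else stays put. B is accepting.
With 5 states:
       p  q 
>  A   A  B 
 * B   B  C 
   C   C  D 
   D   D  E 
   E   E  A 
(> = start, * = accepting)

start=A; accept=B; A-p->A; A-q->B; B-p->B; B-q->C; C-p->C; C-q->D; D-p->D; D-q->E; E-p->E; E-q->A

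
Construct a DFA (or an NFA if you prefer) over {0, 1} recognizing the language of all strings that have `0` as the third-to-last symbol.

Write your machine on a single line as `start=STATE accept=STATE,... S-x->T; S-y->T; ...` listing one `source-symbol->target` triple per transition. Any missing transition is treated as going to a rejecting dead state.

Because acceptance depends on a position counted from the end, the machine has to buffer the most recent 3 symbols. Make each state the string of the last up-to-3 symbols read; on input `x` shift the window left and append `x`. Accept when the buffered window has length 3 and begins with `0`.
       0  1 
>  A   B  C 
   B   D  E 
   C   F  G 
   D   H  I 
   E   J  K 
   F   L  M 
   G   N  O 
 * H   H  I 
 * I   J  K 
 * J   L  M 
 * K   N  O 
   L   H  I 
   M   J  K 
   N   L  M 
   O   N  O 
(> = start, * = accepting)

start=A; accept=H,I,J,K; A-0->B; A-1->C; B-0->D; B-1->E; C-0->F; C-1->G; D-0->H; D-1->I; E-0->J; E-1->K; F-0->L; F-1->M; G-0->N; G-1->O; H-0->H; H-1->I; I-0->J; I-1->K; J-0->L; J-1->M; K-0->N; K-1->O; L-0->H; L-1->I; M-0->J; M-1->K; N-0->L; N-1->M; O-0->N; O-1->O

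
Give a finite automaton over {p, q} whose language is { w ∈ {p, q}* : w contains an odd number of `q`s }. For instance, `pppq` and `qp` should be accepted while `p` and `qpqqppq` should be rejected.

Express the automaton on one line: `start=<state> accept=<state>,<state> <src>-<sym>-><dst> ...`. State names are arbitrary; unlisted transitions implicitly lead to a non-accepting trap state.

start=A accept=B A-p->A A-q->B B-p->B B-q->A

Keep the running count of `q`s modulo 2: each `q` advances along the cycle A → B → A while other symbols loop. Accept at B.
       p  q 
>  A   A  B 
 * B   B  A 
(> = start, * = accepting)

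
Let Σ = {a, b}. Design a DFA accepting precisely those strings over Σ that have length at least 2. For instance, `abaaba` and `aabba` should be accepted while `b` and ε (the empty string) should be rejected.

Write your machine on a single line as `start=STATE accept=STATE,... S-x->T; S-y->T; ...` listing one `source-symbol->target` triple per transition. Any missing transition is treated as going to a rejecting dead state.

Count input length up to 3: every symbol moves from S0 toward S3, which means 'more than 2' and absorbs. Accept from {S2, S3}.
With 4 states:
        a   b  
>  S0   S1  S1 
   S1   S2  S2 
 * S2   S3  S3 
 * S3   S3  S3 
(> = start, * = accepting)

start=S0; accept=S2,S3; S0-a->S1; S0-b->S1; S1-a->S2; S1-b->S2; S2-a->S3; S2-b->S3; S3-a->S3; S3-b->S3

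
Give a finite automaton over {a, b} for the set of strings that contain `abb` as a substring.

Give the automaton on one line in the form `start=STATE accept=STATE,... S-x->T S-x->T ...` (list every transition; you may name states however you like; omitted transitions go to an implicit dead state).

Track how much of `abb` has been matched so far: state s0 is no progress, s3 is the absorbing accept state reached once `abb` has occurred. Intermediate states record partial matches; on a mismatch, fall back to the longest reusable overlap.
        a   b  
>  s0   s1  s0 
   s1   s1  s2 
   s2   s1  s3 
 * s3   s3  s3 
(> = start, * = accepting)

start=s0 accept=s3 s0-a->s1 s0-b->s0 s1-a->s1 s1-b->s2 s2-a->s1 s2-b->s3 s3-a->s3 s3-b->s3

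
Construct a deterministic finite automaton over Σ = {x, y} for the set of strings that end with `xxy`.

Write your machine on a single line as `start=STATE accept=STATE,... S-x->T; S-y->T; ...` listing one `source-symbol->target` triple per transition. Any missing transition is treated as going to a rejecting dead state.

Remember how much of `xxy` the current input suffix matches. State A means no match yet; B means the last symbol is `x`; C means the last 2 symbols are `xx`; D means the last 3 symbols are `xxy`. Only D accepts. On a mismatch, fall back to the longest proper suffix that is still a prefix of `xxy`.
A 4-state machine:
       x  y 
>  A   B  A 
   B   C  A 
   C   C  D 
 * D   B  A 
(> = start, * = accepting)

start=A; accept=D; A-x->B; A-y->A; B-x->C; B-y->A; C-x->C; C-y->D; D-x->B; D-y->A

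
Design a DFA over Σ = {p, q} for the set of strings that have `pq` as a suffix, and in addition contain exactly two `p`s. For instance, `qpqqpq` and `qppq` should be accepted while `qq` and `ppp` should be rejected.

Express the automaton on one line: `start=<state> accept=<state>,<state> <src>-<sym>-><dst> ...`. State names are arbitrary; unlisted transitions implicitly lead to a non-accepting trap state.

Handle the two conditions separately and then intersect. The first has 3 states tracking how much of the suffix `pq` has currently been matched; the second has 4 states tracking the count of `p`s, saturating at 3. A product state is a pair (one from each), accepting exactly when both do. Equivalent product states are then merged.
5 states suffice.
       p  q 
>  A   B  A 
   B   C  B 
   C   D  E 
   D   D  D 
 * E   D  D 
(> = start, * = accepting)

start=A accept=E A-p->B A-q->A B-p->C B-q->B C-p->D C-q->E D-p->D D-q->D E-p->D E-q->D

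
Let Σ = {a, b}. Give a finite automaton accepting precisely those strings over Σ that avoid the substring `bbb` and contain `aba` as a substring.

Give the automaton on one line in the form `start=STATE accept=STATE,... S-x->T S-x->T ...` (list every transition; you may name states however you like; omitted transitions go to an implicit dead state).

start=s0 accept=s5,s7,s9 s0-a->s1 s0-b->s2 s1-a->s1 s1-b->s3 s2-a->s1 s2-b->s4 s3-a->s5 s3-b->s4 s4-a->s1 s4-b->s6 s5-a->s5 s5-b->s7 s6-a->s8 s6-b->s6 s7-a->s5 s7-b->s9 s8-a->s8 s8-b->s10 s9-a->s5 s9-b->s11 s10-a->s11 s10-b->s6 s11-a->s11 s11-b->s11

Build one automaton per condition and run them in lockstep. The first has 4 states tracking partial matches of the forbidden pattern `bbb`; the second has 4 states tracking whether and how much of `aba` has been seen. A product state is a pair (one from each), accepting exactly when both do.
          a    b  
>  s0     s1   s2 
   s1     s1   s3 
   s2     s1   s4 
   s3     s5   s4 
   s4     s1   s6 
 * s5     s5   s7 
   s6     s8   s6 
 * s7     s5   s9 
   s8     s8  s10 
 * s9     s5  s11 
   s10   s11   s6 
   s11   s11  s11 
(> = start, * = accepting)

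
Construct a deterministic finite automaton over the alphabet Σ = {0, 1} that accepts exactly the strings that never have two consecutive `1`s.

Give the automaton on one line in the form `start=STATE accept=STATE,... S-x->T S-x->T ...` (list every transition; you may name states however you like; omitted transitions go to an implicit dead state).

This is the complement of 'contains `11`'. Use the same substring-matching states — q0 through q2 holding how much of `11` has just been matched — but flip the accepting set: everything except the trap q2 accepts.
With 3 states:
        0   1  
>* q0   q0  q1 
 * q1   q0  q2 
   q2   q2  q2 
(> = start, * = accepting)

start=q0 accept=q0,q1 q0-0->q0 q0-1->q1 q1-0->q0 q1-1->q2 q2-0->q2 q2-1->q2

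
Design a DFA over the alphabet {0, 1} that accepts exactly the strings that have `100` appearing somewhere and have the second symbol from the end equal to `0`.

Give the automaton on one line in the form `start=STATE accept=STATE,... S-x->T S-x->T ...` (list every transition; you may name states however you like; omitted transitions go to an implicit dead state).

start=S0 accept=S7,S8 S0-0->S1 S0-1->S2 S1-0->S3 S1-1->S4 S2-0->S5 S2-1->S6 S3-0->S3 S3-1->S4 S4-0->S5 S4-1->S6 S5-0->S7 S5-1->S4 S6-0->S5 S6-1->S6 S7-0->S7 S7-1->S8 S8-0->S9 S8-1->S10 S9-0->S7 S9-1->S8 S10-0->S9 S10-1->S10

Run two small machines in parallel and take their product. One (4 states) tracks whether and how much of `100` has been seen; the other (7 states) tracks the last 2 symbols read. Each combined state is a pair, one component from each; accept when both components accept.
11 states suffice.
          0    1  
>  S0     S1   S2 
   S1     S3   S4 
   S2     S5   S6 
   S3     S3   S4 
   S4     S5   S6 
   S5     S7   S4 
   S6     S5   S6 
 * S7     S7   S8 
 * S8     S9  S10 
   S9     S7   S8 
   S10    S9  S10 
(> = start, * = accepting)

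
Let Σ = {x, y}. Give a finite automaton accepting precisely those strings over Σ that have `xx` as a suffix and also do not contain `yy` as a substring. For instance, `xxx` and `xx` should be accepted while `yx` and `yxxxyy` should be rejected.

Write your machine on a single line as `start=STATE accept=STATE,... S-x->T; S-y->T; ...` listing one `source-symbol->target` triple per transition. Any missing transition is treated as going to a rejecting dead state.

start=A; accept=D; A-x->B; A-y->C; B-x->D; B-y->C; C-x->B; C-y->E; D-x->D; D-y->C; E-x->E; E-y->E

Run two small machines in parallel and take their product. One (3 states) tracks how much of the suffix `xx` has currently been matched; the other (3 states) tracks partial matches of the forbidden pattern `yy`. Each combined state is a pair, one component from each; accept when both components accept. Equivalent product states are then merged.
       x  y 
>  A   B  C 
   B   D  C 
   C   B  E 
 * D   D  C 
   E   E  E 
(> = start, * = accepting)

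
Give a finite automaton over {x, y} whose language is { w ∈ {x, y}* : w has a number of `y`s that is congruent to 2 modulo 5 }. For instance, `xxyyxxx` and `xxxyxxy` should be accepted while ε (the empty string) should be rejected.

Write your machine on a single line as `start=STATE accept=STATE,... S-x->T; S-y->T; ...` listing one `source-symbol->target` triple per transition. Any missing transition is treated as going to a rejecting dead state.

Keep the running count of `y`s modulo 5: each `y` advances along the cycle A → B → C → D → E → A while other symbols loop. Accept at C.
5 states suffice.
       x  y 
>  A   A  B 
   B   B  C 
 * C   C  D 
   D   D  E 
   E   E  A 
(> = start, * = accepting)

start=A; accept=C; A-x->A; A-y->B; B-x->B; B-y->C; C-x->C; C-y->D; D-x->D; D-y->E; E-x->E; E-y->A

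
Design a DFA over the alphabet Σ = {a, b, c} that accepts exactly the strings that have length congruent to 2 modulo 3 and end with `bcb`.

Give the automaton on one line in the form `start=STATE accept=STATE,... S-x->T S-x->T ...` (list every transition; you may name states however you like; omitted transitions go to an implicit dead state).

Build one automaton per condition and run them in lockstep. The first has 3 states tracking the input length modulo 3; the second has 4 states tracking how much of the suffix `bcb` has currently been matched. A product state is a pair (one from each), accepting exactly when both do. Minimizing collapses redundant product states.
        a   b   c  
>  s0   s1  s1  s1 
   s1   s2  s2  s2 
   s2   s0  s3  s0 
   s3   s1  s1  s4 
   s4   s2  s5  s2 
 * s5   s0  s3  s0 
(> = start, * = accepting)

start=s0 accept=s5 s0-a->s1 s0-b->s1 s0-c->s1 s1-a->s2 s1-b->s2 s1-c->s2 s2-a->s0 s2-b->s3 s2-c->s0 s3-a->s1 s3-b->s1 s3-c->s4 s4-a->s2 s4-b->s5 s4-c->s2 s5-a->s0 s5-b->s3 s5-c->s0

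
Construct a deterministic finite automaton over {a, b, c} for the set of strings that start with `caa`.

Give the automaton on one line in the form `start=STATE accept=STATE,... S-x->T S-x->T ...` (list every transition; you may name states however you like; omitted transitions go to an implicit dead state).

start=q0 accept=q3 q0-a->q4 q0-b->q4 q0-c->q1 q1-a->q2 q1-b->q4 q1-c->q4 q2-a->q3 q2-b->q4 q2-c->q4 q3-a->q3 q3-b->q3 q3-c->q3 q4-a->q4 q4-b->q4 q4-c->q4

Walk along `caa` while the input agrees: from q0 take `c` to q1, and so on. Any deviation drops to the rejecting sink q4. Once q3 is reached the prefix is confirmed and every continuation is accepted.
5 states suffice.
        a   b   c  
>  q0   q4  q4  q1 
   q1   q2  q4  q4 
   q2   q3  q4  q4 
 * q3   q3  q3  q3 
   q4   q4  q4  q4 
(> = start, * = accepting)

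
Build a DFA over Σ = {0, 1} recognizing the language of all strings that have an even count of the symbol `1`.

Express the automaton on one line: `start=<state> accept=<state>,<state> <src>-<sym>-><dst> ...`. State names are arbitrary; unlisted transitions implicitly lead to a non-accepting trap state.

start=S0 accept=S0 S0-0->S0 S0-1->S1 S1-0->S1 S1-1->S0

Keep the running count of `1`s modulo 2: each `1` advances along the cycle S0 → S1 → S0 while other symbols loop. Accept at S0.
2 states suffice.
        0   1  
>* S0   S0  S1 
   S1   S1  S0 
(> = start, * = accepting)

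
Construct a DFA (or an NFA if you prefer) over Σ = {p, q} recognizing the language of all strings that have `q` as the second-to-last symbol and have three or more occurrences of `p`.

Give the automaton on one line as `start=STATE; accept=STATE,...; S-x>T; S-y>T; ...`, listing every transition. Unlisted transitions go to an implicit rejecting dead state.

start=S0; accept=S13,S16,S17,S18; S0-p>S1; S0-q>S2; S1-p>S3; S1-q>S4; S2-p>S5; S2-q>S6; S3-p>S7; S3-q>S8; S4-p>S9; S4-q>S10; S5-p>S3; S5-q>S4; S6-p>S5; S6-q>S6; S7-p>S11; S7-q>S12; S8-p>S13; S8-q>S14; S9-p>S7; S9-q>S8; S10-p>S9; S10-q>S10; S11-p>S11; S11-q>S15; S12-p>S16; S12-q>S17; S13-p>S11; S13-q>S12; S14-p>S13; S14-q>S14; S15-p>S16; S15-q>S18; S16-p>S11; S16-q>S15; S17-p>S16; S17-q>S17; S18-p>S16; S18-q>S18

Run two small machines in parallel and take their product. The first has 7 states tracking the last 2 symbols read; the second has 5 states tracking the count of `p`s, saturating at 4. A product state is a pair (one from each), accepting exactly when both do.
With 19 states:
          p    q  
>  S0     S1   S2 
   S1     S3   S4 
   S2     S5   S6 
   S3     S7   S8 
   S4     S9  S10 
   S5     S3   S4 
   S6     S5   S6 
   S7    S11  S12 
   S8    S13  S14 
   S9     S7   S8 
   S10    S9  S10 
   S11   S11  S15 
   S12   S16  S17 
 * S13   S11  S12 
   S14   S13  S14 
   S15   S16  S18 
 * S16   S11  S15 
 * S17   S16  S17 
 * S18   S16  S18 
(> = start, * = accepting)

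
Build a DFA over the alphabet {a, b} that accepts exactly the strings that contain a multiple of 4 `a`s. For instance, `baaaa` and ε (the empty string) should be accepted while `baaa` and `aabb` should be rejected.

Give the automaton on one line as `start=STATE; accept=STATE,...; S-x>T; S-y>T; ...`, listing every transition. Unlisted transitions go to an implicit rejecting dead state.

start=s0; accept=s0; s0-a>s1; s0-b>s0; s1-a>s2; s1-b>s1; s2-a>s3; s2-b>s2; s3-a>s0; s3-b>s3

The only thing that matters is how many `a`s have appeared, reduced mod 4. Use one state per residue: s0 for 0, …, s3 for 3. Reading `a` moves to the next residue; anything else stays put. s0 is accepting.
4 states suffice.
        a   b  
>* s0   s1  s0 
   s1   s2  s1 
   s2   s3  s2 
   s3   s0  s3 
(> = start, * = accepting)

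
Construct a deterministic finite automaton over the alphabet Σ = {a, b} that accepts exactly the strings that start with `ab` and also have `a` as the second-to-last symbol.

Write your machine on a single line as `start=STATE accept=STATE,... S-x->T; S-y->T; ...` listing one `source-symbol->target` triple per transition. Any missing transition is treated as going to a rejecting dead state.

start=q0; accept=q4,q10; q0-a->q1; q0-b->q2; q1-a->q3; q1-b->q4; q2-a->q5; q2-b->q6; q3-a->q3; q3-b->q7; q4-a->q8; q4-b->q9; q5-a->q3; q5-b->q7; q6-a->q5; q6-b->q6; q7-a->q5; q7-b->q6; q8-a->q10; q8-b->q4; q9-a->q8; q9-b->q9; q10-a->q10; q10-b->q4

Handle the two conditions separately and then intersect. The first has 4 states tracking whether the input so far still matches the prefix `ab`; the second has 7 states tracking the last 2 symbols read. A product state is a pair (one from each), accepting exactly when both do.
11 states suffice.
          a    b  
>  q0     q1   q2 
   q1     q3   q4 
   q2     q5   q6 
   q3     q3   q7 
 * q4     q8   q9 
   q5     q3   q7 
   q6     q5   q6 
   q7     q5   q6 
   q8    q10   q4 
   q9     q8   q9 
 * q10   q10   q4 
(> = start, * = accepting)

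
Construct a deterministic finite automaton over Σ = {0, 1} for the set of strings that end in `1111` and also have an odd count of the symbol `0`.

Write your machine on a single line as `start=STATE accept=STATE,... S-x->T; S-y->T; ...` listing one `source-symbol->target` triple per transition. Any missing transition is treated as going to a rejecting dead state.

start=A; accept=J; A-0->B; A-1->C; B-0->A; B-1->D; C-0->B; C-1->E; D-0->A; D-1->F; E-0->B; E-1->G; F-0->A; F-1->H; G-0->B; G-1->I; H-0->A; H-1->J; I-0->B; I-1->I; J-0->A; J-1->J

Handle the two conditions separately and then intersect. The first has 5 states tracking how much of the suffix `1111` has currently been matched; the second has 2 states tracking the count of `0`s modulo 2. A product state is a pair (one from each), accepting exactly when both do.
10 states suffice.
       0  1 
>  A   B  C 
   B   A  D 
   C   B  E 
   D   A  F 
   E   B  G 
   F   A  H 
   G   B  I 
   H   A  J 
   I   B  I 
 * J   A  J 
(> = start, * = accepting)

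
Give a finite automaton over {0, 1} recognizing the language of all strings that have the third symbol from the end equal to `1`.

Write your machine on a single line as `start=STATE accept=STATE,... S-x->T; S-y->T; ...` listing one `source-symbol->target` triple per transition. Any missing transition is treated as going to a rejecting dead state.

Because acceptance depends on a position counted from the end, the machine has to buffer the most recent 3 symbols. Make each state the string of the last up-to-3 symbols read; on input `x` shift the window left and append `x`. Accept when the buffered window has length 3 and begins with `1`.
15 states suffice.
       0  1 
>  A   B  C 
   B   D  E 
   C   F  G 
   D   H  I 
   E   J  K 
   F   L  M 
   G   N  O 
   H   H  I 
   I   J  K 
   J   L  M 
   K   N  O 
 * L   H  I 
 * M   J  K 
 * N   L  M 
 * O   N  O 
(> = start, * = accepting)

start=A; accept=L,M,N,O; A-0->B; A-1->C; B-0->D; B-1->E; C-0->F; C-1->G; D-0->H; D-1->I; E-0->J; E-1->K; F-0->L; F-1->M; G-0->N; G-1->O; H-0->H; H-1->I; I-0->J; I-1->K; J-0->L; J-1->M; K-0->N; K-1->O; L-0->H; L-1->I; M-0->J; M-1->K; N-0->L; N-1->M; O-0->N; O-1->O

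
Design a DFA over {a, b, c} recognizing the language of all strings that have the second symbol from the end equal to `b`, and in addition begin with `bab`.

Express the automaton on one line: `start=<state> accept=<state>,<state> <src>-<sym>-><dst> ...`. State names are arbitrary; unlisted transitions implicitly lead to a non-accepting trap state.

Build one automaton per condition and run them in lockstep. One (13 states) tracks the last 2 symbols read; the other (5 states) tracks whether the input so far still matches the prefix `bab`. Each combined state is a pair, one component from each; accept when both components accept. After merging equivalent states the machine shrinks.
An 8-state machine:
        a   b   c  
>  s0   s1  s2  s1 
   s1   s1  s1  s1 
   s2   s3  s1  s1 
   s3   s1  s4  s1 
   s4   s5  s6  s5 
 * s5   s7  s4  s7 
 * s6   s5  s6  s5 
   s7   s7  s4  s7 
(> = start, * = accepting)

start=s0 accept=s5,s6 s0-a->s1 s0-b->s2 s0-c->s1 s1-a->s1 s1-b->s1 s1-c->s1 s2-a->s3 s2-b->s1 s2-c->s1 s3-a->s1 s3-b->s4 s3-c->s1 s4-a->s5 s4-b->s6 s4-c->s5 s5-a->s7 s5-b->s4 s5-c->s7 s6-a->s5 s6-b->s6 s6-c->s5 s7-a->s7 s7-b->s4 s7-c->s7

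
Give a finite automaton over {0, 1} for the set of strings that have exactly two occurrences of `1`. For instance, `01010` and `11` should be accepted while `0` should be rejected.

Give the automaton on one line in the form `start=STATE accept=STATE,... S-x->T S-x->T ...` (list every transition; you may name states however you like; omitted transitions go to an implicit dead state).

Count `1`s, saturating at 3: states q0 through q2 mean 0 through 2 `1`s seen; q3 means more than 2. Each `1` increments (capped at q3); other symbols loop. Accept from {q2}.
A 4-state machine:
        0   1  
>  q0   q0  q1 
   q1   q1  q2 
 * q2   q2  q3 
   q3   q3  q3 
(> = start, * = accepting)

start=q0 accept=q2 q0-0->q0 q0-1->q1 q1-0->q1 q1-1->q2 q2-0->q2 q2-1->q3 q3-0->q3 q3-1->q3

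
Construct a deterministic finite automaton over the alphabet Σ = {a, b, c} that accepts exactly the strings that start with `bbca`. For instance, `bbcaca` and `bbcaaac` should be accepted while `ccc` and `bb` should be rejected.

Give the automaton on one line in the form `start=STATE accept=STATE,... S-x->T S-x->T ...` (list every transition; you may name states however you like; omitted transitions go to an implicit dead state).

start=q0 accept=q4 q0-a->q5 q0-b->q1 q0-c->q5 q1-a->q5 q1-b->q2 q1-c->q5 q2-a->q5 q2-b->q5 q2-c->q3 q3-a->q4 q3-b->q5 q3-c->q5 q4-a->q4 q4-b->q4 q4-c->q4 q5-a->q5 q5-b->q5 q5-c->q5

Walk along `bbca` while the input agrees: from q0 take `b` to q1, and so on. Any deviation drops to the rejecting sink q5. Once q4 is reached the prefix is confirmed and every continuation is accepted.
A 6-state machine:
        a   b   c  
>  q0   q5  q1  q5 
   q1   q5  q2  q5 
   q2   q5  q5  q3 
   q3   q4  q5  q5 
 * q4   q4  q4  q4 
   q5   q5  q5  q5 
(> = start, * = accepting)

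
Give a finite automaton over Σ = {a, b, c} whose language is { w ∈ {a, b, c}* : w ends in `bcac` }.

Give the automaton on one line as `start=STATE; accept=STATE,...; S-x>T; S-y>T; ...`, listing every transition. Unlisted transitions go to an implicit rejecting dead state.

Let each state record the length of the longest suffix of the input read so far that is also a prefix of `bcac`. q1 means the last symbol is `b`; q2 means the last 2 symbols are `bc`; q3 means the last 3 symbols are `bca`; q4 means the last 4 symbols are `bcac`. Accept only at q4, where the string currently ends in `bcac`.
5 states suffice.
        a   b   c  
>  q0   q0  q1  q0 
   q1   q0  q1  q2 
   q2   q3  q1  q0 
   q3   q0  q1  q4 
 * q4   q0  q1  q0 
(> = start, * = accepting)

start=q0; accept=q4; q0-a>q0; q0-b>q1; q0-c>q0; q1-a>q0; q1-b>q1; q1-c>q2; q2-a>q3; q2-b>q1; q2-c>q0; q3-a>q0; q3-b>q1; q3-c>q4; q4-a>q0; q4-b>q1; q4-c>q0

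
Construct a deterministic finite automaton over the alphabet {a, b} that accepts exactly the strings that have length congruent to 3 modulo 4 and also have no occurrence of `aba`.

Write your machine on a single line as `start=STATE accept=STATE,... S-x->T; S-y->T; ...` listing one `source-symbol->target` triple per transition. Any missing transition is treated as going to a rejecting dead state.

start=S0; accept=S6,S7,S9; S0-a->S1; S0-b->S2; S1-a->S3; S1-b->S4; S2-a->S3; S2-b->S5; S3-a->S6; S3-b->S7; S4-a->S8; S4-b->S9; S5-a->S6; S5-b->S9; S6-a->S10; S6-b->S11; S7-a->S12; S7-b->S0; S8-a->S12; S8-b->S12; S9-a->S10; S9-b->S0; S10-a->S1; S10-b->S13; S11-a->S14; S11-b->S2; S12-a->S14; S12-b->S14; S13-a->S15; S13-b->S5; S14-a->S15; S14-b->S15; S15-a->S8; S15-b->S8

Run two small machines in parallel and take their product. The first has 4 states tracking the input length modulo 4; the second has 4 states tracking partial matches of the forbidden pattern `aba`. A product state is a pair (one from each), accepting exactly when both do.
With 16 states:
          a    b  
>  S0     S1   S2 
   S1     S3   S4 
   S2     S3   S5 
   S3     S6   S7 
   S4     S8   S9 
   S5     S6   S9 
 * S6    S10  S11 
 * S7    S12   S0 
   S8    S12  S12 
 * S9    S10   S0 
   S10    S1  S13 
   S11   S14   S2 
   S12   S14  S14 
   S13   S15   S5 
   S14   S15  S15 
   S15    S8   S8 
(> = start, * = accepting)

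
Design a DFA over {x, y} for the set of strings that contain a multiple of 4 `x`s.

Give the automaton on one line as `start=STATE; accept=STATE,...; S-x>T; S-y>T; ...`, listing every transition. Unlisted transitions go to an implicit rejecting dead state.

start=s0; accept=s0; s0-x>s1; s0-y>s0; s1-x>s2; s1-y>s1; s2-x>s3; s2-y>s2; s3-x>s0; s3-y>s3

Keep the running count of `x`s modulo 4: each `x` advances along the cycle s0 → s1 → s2 → s3 → s0 while other symbols loop. Accept at s0.
With 4 states:
        x   y  
>* s0   s1  s0 
   s1   s2  s1 
   s2   s3  s2 
   s3   s0  s3 
(> = start, * = accepting)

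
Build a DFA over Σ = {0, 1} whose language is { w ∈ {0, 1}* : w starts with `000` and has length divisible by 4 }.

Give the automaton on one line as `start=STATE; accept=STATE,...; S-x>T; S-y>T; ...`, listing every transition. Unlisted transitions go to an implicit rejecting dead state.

start=A; accept=F; A-0>B; A-1>C; B-0>D; B-1>C; C-0>C; C-1>C; D-0>E; D-1>C; E-0>F; E-1>F; F-0>G; F-1>G; G-0>H; G-1>H; H-0>E; H-1>E

Build one automaton per condition and run them in lockstep. One (5 states) tracks whether the input so far still matches the prefix `000`; the other (4 states) tracks the input length modulo 4. Each combined state is a pair, one component from each; accept when both components accept. Equivalent product states are then merged.
8 states suffice.
       0  1 
>  A   B  C 
   B   D  C 
   C   C  C 
   D   E  C 
   E   F  F 
 * F   G  G 
   G   H  H 
   H   E  E 
(> = start, * = accepting)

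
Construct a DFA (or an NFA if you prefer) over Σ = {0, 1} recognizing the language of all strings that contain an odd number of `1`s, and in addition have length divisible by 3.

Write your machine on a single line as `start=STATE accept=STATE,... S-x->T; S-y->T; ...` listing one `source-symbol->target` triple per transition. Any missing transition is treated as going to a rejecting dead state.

Build one automaton per condition and run them in lockstep. One (2 states) tracks the count of `1`s modulo 2; the other (3 states) tracks the input length modulo 3. Each combined state is a pair, one component from each; accept when both components accept.
        0   1  
>  q0   q1  q2 
   q1   q3  q4 
   q2   q4  q3 
   q3   q0  q5 
   q4   q5  q0 
 * q5   q2  q1 
(> = start, * = accepting)

start=q0; accept=q5; q0-0->q1; q0-1->q2; q1-0->q3; q1-1->q4; q2-0->q4; q2-1->q3; q3-0->q0; q3-1->q5; q4-0->q5; q4-1->q0; q5-0->q2; q5-1->q1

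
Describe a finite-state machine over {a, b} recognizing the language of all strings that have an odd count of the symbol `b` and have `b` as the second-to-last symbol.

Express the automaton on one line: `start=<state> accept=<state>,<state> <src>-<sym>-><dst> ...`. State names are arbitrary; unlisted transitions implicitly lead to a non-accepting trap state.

start=S0 accept=S5,S10 S0-a->S1 S0-b->S2 S1-a->S3 S1-b->S4 S2-a->S5 S2-b->S6 S3-a->S3 S3-b->S4 S4-a->S5 S4-b->S6 S5-a->S7 S5-b->S8 S6-a->S9 S6-b->S10 S7-a->S7 S7-b->S8 S8-a->S9 S8-b->S10 S9-a->S3 S9-b->S4 S10-a->S5 S10-b->S6

Build one automaton per condition and run them in lockstep. One (2 states) tracks the count of `b`s modulo 2; the other (7 states) tracks the last 2 symbols read. Each combined state is a pair, one component from each; accept when both components accept.
With 11 states:
          a    b  
>  S0     S1   S2 
   S1     S3   S4 
   S2     S5   S6 
   S3     S3   S4 
   S4     S5   S6 
 * S5     S7   S8 
   S6     S9  S10 
   S7     S7   S8 
   S8     S9  S10 
   S9     S3   S4 
 * S10    S5   S6 
(> = start, * = accepting)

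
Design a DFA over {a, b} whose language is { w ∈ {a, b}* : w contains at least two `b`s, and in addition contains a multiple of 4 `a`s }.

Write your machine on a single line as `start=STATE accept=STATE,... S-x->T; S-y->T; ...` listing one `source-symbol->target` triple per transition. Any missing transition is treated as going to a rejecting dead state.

start=q0; accept=q5,q9; q0-a->q1; q0-b->q2; q1-a->q3; q1-b->q4; q2-a->q4; q2-b->q5; q3-a->q6; q3-b->q7; q4-a->q7; q4-b->q8; q5-a->q8; q5-b->q9; q6-a->q0; q6-b->q10; q7-a->q10; q7-b->q11; q8-a->q11; q8-b->q12; q9-a->q12; q9-b->q9; q10-a->q2; q10-b->q13; q11-a->q13; q11-b->q14; q12-a->q14; q12-b->q12; q13-a->q5; q13-b->q15; q14-a->q15; q14-b->q14; q15-a->q9; q15-b->q15

Handle the two conditions separately and then intersect. The first has 4 states tracking the count of `b`s, saturating at 3; the second has 4 states tracking the count of `a`s modulo 4. A product state is a pair (one from each), accepting exactly when both do.
          a    b  
>  q0     q1   q2 
   q1     q3   q4 
   q2     q4   q5 
   q3     q6   q7 
   q4     q7   q8 
 * q5     q8   q9 
   q6     q0  q10 
   q7    q10  q11 
   q8    q11  q12 
 * q9    q12   q9 
   q10    q2  q13 
   q11   q13  q14 
   q12   q14  q12 
   q13    q5  q15 
   q14   q15  q14 
   q15    q9  q15 
(> = start, * = accepting)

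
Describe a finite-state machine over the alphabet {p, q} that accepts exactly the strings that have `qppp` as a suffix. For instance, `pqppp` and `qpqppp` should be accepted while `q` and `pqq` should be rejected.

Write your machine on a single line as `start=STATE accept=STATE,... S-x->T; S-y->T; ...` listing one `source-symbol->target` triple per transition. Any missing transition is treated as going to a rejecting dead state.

start=s0; accept=s4; s0-p->s0; s0-q->s1; s1-p->s2; s1-q->s1; s2-p->s3; s2-q->s1; s3-p->s4; s3-q->s1; s4-p->s0; s4-q->s1

Remember how much of `qppp` the current input suffix matches. State s0 means no match yet; s1 means the last symbol is `q`; s2 means the last 2 symbols are `qp`; s3 means the last 3 symbols are `qpp`; s4 means the last 4 symbols are `qppp`. Only s4 accepts. On a mismatch, fall back to the longest proper suffix that is still a prefix of `qppp`.
With 5 states:
        p   q  
>  s0   s0  s1 
   s1   s2  s1 
   s2   s3  s1 
   s3   s4  s1 
 * s4   s0  s1 
(> = start, * = accepting)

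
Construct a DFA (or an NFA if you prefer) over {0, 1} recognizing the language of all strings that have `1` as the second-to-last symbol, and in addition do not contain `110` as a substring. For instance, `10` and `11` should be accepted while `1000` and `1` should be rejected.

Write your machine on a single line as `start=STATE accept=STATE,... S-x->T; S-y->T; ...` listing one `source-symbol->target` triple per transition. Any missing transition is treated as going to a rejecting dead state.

Build one automaton per condition and run them in lockstep. The first has 7 states tracking the last 2 symbols read; the second has 4 states tracking partial matches of the forbidden pattern `110`. A product state is a pair (one from each), accepting exactly when both do.
An 11-state machine:
          0    1  
>  s0     s1   s2 
   s1     s3   s4 
   s2     s5   s6 
   s3     s3   s4 
   s4     s5   s6 
 * s5     s3   s4 
 * s6     s7   s6 
   s7     s8   s9 
   s8     s8   s9 
   s9     s7  s10 
   s10    s7  s10 
(> = start, * = accepting)

start=s0; accept=s5,s6; s0-0->s1; s0-1->s2; s1-0->s3; s1-1->s4; s2-0->s5; s2-1->s6; s3-0->s3; s3-1->s4; s4-0->s5; s4-1->s6; s5-0->s3; s5-1->s4; s6-0->s7; s6-1->s6; s7-0->s8; s7-1->s9; s8-0->s8; s8-1->s9; s9-0->s7; s9-1->s10; s10-0->s7; s10-1->s10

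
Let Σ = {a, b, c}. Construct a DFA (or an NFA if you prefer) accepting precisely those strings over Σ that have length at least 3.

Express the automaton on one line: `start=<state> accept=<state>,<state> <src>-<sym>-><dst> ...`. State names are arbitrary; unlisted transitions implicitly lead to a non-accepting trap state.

Count input length up to 4: every symbol moves from q0 toward q4, which means 'more than 3' and absorbs. Accept from {q3, q4}.
        a   b   c  
>  q0   q1  q1  q1 
   q1   q2  q2  q2 
   q2   q3  q3  q3 
 * q3   q4  q4  q4 
 * q4   q4  q4  q4 
(> = start, * = accepting)

start=q0 accept=q3,q4 q0-a->q1 q0-b->q1 q0-c->q1 q1-a->q2 q1-b->q2 q1-c->q2 q2-a->q3 q2-b->q3 q2-c->q3 q3-a->q4 q3-b->q4 q3-c->q4 q4-a->q4 q4-b->q4 q4-c->q4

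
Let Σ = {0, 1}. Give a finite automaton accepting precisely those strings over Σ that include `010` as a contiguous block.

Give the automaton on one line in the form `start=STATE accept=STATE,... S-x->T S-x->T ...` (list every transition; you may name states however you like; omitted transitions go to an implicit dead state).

start=S0 accept=S3 S0-0->S1 S0-1->S0 S1-0->S1 S1-1->S2 S2-0->S3 S2-1->S0 S3-0->S3 S3-1->S3

Track how much of `010` has been matched so far: state S0 is no progress, S3 is the absorbing accept state reached once `010` has occurred. Intermediate states record partial matches; on a mismatch, fall back to the longest reusable overlap.
A 4-state machine:
        0   1  
>  S0   S1  S0 
   S1   S1  S2 
   S2   S3  S0 
 * S3   S3  S3 
(> = start, * = accepting)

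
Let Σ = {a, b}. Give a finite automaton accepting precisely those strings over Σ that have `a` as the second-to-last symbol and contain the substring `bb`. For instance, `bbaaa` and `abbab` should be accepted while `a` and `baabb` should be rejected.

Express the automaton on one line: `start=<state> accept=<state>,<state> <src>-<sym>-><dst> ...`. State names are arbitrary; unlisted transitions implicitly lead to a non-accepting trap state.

Run two small machines in parallel and take their product. The first has 7 states tracking the last 2 symbols read; the second has 3 states tracking whether and how much of `bb` has been seen. A product state is a pair (one from each), accepting exactly when both do. Equivalent product states are then merged.
6 states suffice.
        a   b  
>  s0   s0  s1 
   s1   s0  s2 
   s2   s3  s2 
   s3   s4  s5 
 * s4   s4  s5 
 * s5   s3  s2 
(> = start, * = accepting)

start=s0 accept=s4,s5 s0-a->s0 s0-b->s1 s1-a->s0 s1-b->s2 s2-a->s3 s2-b->s2 s3-a->s4 s3-b->s5 s4-a->s4 s4-b->s5 s5-a->s3 s5-b->s2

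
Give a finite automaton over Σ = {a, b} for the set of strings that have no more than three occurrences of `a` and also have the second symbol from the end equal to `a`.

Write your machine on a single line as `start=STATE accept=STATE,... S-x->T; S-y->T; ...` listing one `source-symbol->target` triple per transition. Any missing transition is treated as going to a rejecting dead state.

start=q0; accept=q3,q4,q7,q8,q12; q0-a->q1; q0-b->q2; q1-a->q3; q1-b->q4; q2-a->q5; q2-b->q6; q3-a->q7; q3-b->q8; q4-a->q9; q4-b->q10; q5-a->q3; q5-b->q4; q6-a->q5; q6-b->q6; q7-a->q11; q7-b->q12; q8-a->q13; q8-b->q14; q9-a->q7; q9-b->q8; q10-a->q9; q10-b->q10; q11-a->q11; q11-b->q15; q12-a->q16; q12-b->q17; q13-a->q11; q13-b->q12; q14-a->q13; q14-b->q14; q15-a->q16; q15-b->q18; q16-a->q11; q16-b->q15; q17-a->q16; q17-b->q17; q18-a->q16; q18-b->q18

Run two small machines in parallel and take their product. One (5 states) tracks the count of `a`s, saturating at 4; the other (7 states) tracks the last 2 symbols read. Each combined state is a pair, one component from each; accept when both components accept.
          a    b  
>  q0     q1   q2 
   q1     q3   q4 
   q2     q5   q6 
 * q3     q7   q8 
 * q4     q9  q10 
   q5     q3   q4 
   q6     q5   q6 
 * q7    q11  q12 
 * q8    q13  q14 
   q9     q7   q8 
   q10    q9  q10 
   q11   q11  q15 
 * q12   q16  q17 
   q13   q11  q12 
   q14   q13  q14 
   q15   q16  q18 
   q16   q11  q15 
   q17   q16  q17 
   q18   q16  q18 
(> = start, * = accepting)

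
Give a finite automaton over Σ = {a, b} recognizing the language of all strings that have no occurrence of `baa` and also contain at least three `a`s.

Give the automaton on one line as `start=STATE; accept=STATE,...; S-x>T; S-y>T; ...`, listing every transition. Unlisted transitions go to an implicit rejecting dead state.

start=s0; accept=s6,s10,s11; s0-a>s1; s0-b>s2; s1-a>s3; s1-b>s4; s2-a>s5; s2-b>s2; s3-a>s6; s3-b>s7; s4-a>s8; s4-b>s4; s5-a>s9; s5-b>s4; s6-a>s6; s6-b>s10; s7-a>s11; s7-b>s7; s8-a>s9; s8-b>s7; s9-a>s9; s9-b>s9; s10-a>s11; s10-b>s10; s11-a>s9; s11-b>s10

Run two small machines in parallel and take their product. One (4 states) tracks partial matches of the forbidden pattern `baa`; the other (5 states) tracks the count of `a`s, saturating at 4. Each combined state is a pair, one component from each; accept when both components accept. Minimizing collapses redundant product states.
A 12-state machine:
          a    b  
>  s0     s1   s2 
   s1     s3   s4 
   s2     s5   s2 
   s3     s6   s7 
   s4     s8   s4 
   s5     s9   s4 
 * s6     s6  s10 
   s7    s11   s7 
   s8     s9   s7 
   s9     s9   s9 
 * s10   s11  s10 
 * s11    s9  s10 
(> = start, * = accepting)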